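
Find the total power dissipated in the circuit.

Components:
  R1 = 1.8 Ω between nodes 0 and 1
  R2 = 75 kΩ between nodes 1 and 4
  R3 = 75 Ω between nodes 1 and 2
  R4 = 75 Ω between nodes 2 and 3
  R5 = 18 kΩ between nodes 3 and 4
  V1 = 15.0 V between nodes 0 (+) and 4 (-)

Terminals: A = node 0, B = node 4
Nodal analysis, taking node 4 as the 0 V reference.
Source V1 fixes V_0 = 15 V.
KCL at each unknown node (sum of currents leaving = 0; resistances in Ω):
  Node 1: (V_1 - 15)/1.8 + (V_1 - 0)/75000 + (V_1 - V_2)/75 = 0
  Node 2: (V_2 - V_1)/75 + (V_2 - V_3)/75 = 0
  Node 3: (V_3 - V_2)/75 + (V_3 - 0)/18000 = 0
Collecting terms (coefficients in siemens):
  0.5689·V_1 - 0.01333·V_2 = 8.333
  0.02667·V_2 - 0.01333·V_1 - 0.01333·V_3 = 0
  0.01339·V_3 - 0.01333·V_2 = 0
Solving these 3 simultaneous equations (Gaussian elimination) gives:
  V_1 = 15 V, V_2 = 14.94 V, V_3 = 14.87 V
Power in each resistor, P = (ΔV)²/R:
  P_R1 = (15 - 15)²/1.8 = 0.000001896 W
  P_R2 = (15 - 0)²/75000 = 0.002999 W
  P_R3 = (15 - 14.94)²/75 = 0.00005121 W
  P_R4 = (14.94 - 14.87)²/75 = 0.00005121 W
  P_R5 = (14.87 - 0)²/18000 = 0.01229 W
P_total = P_R1 + P_R2 + P_R3 + P_R4 + P_R5 = 0.01539 W

Final answer: 0.01539 W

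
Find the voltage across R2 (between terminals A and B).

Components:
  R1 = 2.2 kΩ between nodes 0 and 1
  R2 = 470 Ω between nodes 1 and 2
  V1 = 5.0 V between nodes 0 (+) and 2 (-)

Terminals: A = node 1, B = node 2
R1 and R2 are in series across V1 (node 0 → node 1 → node 2), and the output A–B is taken across R2, so this is a voltage divider.
Series current: I = V1/(R1 + R2) = 5/(2200 + 470) = 5/2670 = 0.001873 A
V_R2 = I × R2 = V1 × R2/(R1 + R2) = 5 × 470/2670 = 0.8801 V

Final answer: 0.8801 V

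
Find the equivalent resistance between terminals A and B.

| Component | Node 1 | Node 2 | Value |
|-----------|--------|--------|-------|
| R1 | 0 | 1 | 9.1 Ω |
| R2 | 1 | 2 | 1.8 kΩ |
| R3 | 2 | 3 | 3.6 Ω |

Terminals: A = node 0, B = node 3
Reduce the network between node 0 (A) and node 3 (B) by series/parallel combination:
  Rs1 = R1 + R2 (series, joined only at node 1) = 9.1 + 1800 = 1809 Ω
  Rs2 = R3 + Rs1 (series, joined only at node 2) = 3.6 + 1809 = 1813 Ω
R_eq = 1.813 kΩ

Final answer: 1.813 kΩ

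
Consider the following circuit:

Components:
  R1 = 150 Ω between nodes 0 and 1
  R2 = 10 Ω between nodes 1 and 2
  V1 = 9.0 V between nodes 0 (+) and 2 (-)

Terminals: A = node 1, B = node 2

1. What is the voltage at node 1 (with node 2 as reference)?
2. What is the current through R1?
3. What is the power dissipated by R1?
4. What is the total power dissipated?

Nodal analysis, taking node 2 as the 0 V reference.
Source V1 fixes V_0 = 9 V.
KCL at each unknown node (sum of currents leaving = 0; resistances in Ω):
  Node 1: (V_1 - 9)/150 + (V_1 - 0)/10 = 0
Collecting terms: 0.1067 × V_1 = 0.06  =>  V_1 = 0.5625 V
Part 1:
  Read off the nodal solution: V_1 = 0.5625 V
Part 2:
  I_R1 = (V_0 - V_1)/R1 = (9 - 0.5625)/150 = 0.05625 A
  Magnitude: I_R1 = 0.05625 A
Part 3:
  I_R1 = (V_0 - V_1)/R1 = (9 - 0.5625)/150 = 0.05625 A
  P_R1 = I_R1² × R1 = (0.05625)² × 150 = 0.4746 W
Part 4:
  Power in each resistor, P = (ΔV)²/R:
    P_R1 = (9 - 0.5625)²/150 = 0.4746 W
    P_R2 = (0.5625 - 0)²/10 = 0.03164 W
  P_total = P_R1 + P_R2 = 0.5062 W

Final answers:
1. V_1 = 0.5625 V
2. I_R1 = 0.05625 A
3. P_R1 = 0.4746 W
4. P_total = 0.5062 W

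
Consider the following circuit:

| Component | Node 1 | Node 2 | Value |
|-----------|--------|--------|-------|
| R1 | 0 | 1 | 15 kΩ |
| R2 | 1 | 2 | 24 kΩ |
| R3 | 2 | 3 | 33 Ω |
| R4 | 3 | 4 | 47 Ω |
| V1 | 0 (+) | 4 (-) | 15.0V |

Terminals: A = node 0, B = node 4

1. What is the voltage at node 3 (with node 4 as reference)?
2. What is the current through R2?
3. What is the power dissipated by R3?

Nodal analysis, taking node 4 as the 0 V reference.
Source V1 fixes V_0 = 15 V.
KCL at each unknown node (sum of currents leaving = 0; resistances in Ω):
  Node 1: (V_1 - 15)/15000 + (V_1 - V_2)/24000 = 0
  Node 2: (V_2 - V_1)/24000 + (V_2 - V_3)/33 = 0
  Node 3: (V_3 - V_2)/33 + (V_3 - 0)/47 = 0
Collecting terms (coefficients in siemens):
  0.0001083·V_1 - 0.00004167·V_2 = 0.001
  0.03034·V_2 - 0.00004167·V_1 - 0.0303·V_3 = 0
  0.05158·V_3 - 0.0303·V_2 = 0
Solving these 3 simultaneous equations (Gaussian elimination) gives:
  V_1 = 9.243 V, V_2 = 0.03071 V, V_3 = 0.01804 V
Part 1:
  Read off the nodal solution: V_3 = 0.01804 V
Part 2:
  I_R2 = (V_1 - V_2)/R2 = (9.243 - 0.03071)/24000 = 0.0003838 A
  Magnitude: I_R2 = 0.0003838 A
Part 3:
  I_R3 = (V_2 - V_3)/R3 = (0.03071 - 0.01804)/33 = 0.0003838 A
  P_R3 = I_R3² × R3 = (0.0003838)² × 33 = 0.000004862 W

Final answers:
1. V_3 = 0.01804 V
2. I_R2 = 0.0003838 A
3. P_R3 = 4.862e-06 W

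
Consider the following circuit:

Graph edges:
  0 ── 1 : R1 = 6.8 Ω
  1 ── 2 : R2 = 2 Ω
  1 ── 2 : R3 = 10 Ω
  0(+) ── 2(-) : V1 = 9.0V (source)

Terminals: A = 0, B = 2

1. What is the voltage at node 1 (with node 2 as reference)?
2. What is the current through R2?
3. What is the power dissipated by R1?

Nodal analysis, taking node 2 as the 0 V reference.
Source V1 fixes V_0 = 9 V.
KCL at each unknown node (sum of currents leaving = 0; resistances in Ω):
  Node 1: (V_1 - 9)/6.8 + (V_1 - 0)/2 + (V_1 - 0)/10 = 0
Collecting terms: 0.7471 × V_1 = 1.324  =>  V_1 = 1.772 V
Part 1:
  Read off the nodal solution: V_1 = 1.772 V
Part 2:
  I_R2 = (V_1 - V_2)/R2 = (1.772 - 0)/2 = 0.8858 A
  Magnitude: I_R2 = 0.8858 A
Part 3:
  I_R1 = (V_0 - V_1)/R1 = (9 - 1.772)/6.8 = 1.063 A
  P_R1 = I_R1² × R1 = (1.063)² × 6.8 = 7.684 W

Final answers:
1. V_1 = 1.772 V
2. I_R2 = 0.8858 A
3. P_R1 = 7.684 W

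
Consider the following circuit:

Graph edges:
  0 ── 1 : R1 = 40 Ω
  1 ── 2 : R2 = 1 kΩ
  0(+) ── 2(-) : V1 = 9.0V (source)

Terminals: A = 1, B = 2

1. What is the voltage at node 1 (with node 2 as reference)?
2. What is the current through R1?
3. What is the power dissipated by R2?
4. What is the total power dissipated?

Nodal analysis, taking node 2 as the 0 V reference.
Source V1 fixes V_0 = 9 V.
KCL at each unknown node (sum of currents leaving = 0; resistances in Ω):
  Node 1: (V_1 - 9)/40 + (V_1 - 0)/1000 = 0
Collecting terms: 0.026 × V_1 = 0.225  =>  V_1 = 8.654 V
Part 1:
  Read off the nodal solution: V_1 = 8.654 V
Part 2:
  I_R1 = (V_0 - V_1)/R1 = (9 - 8.654)/40 = 0.008654 A
  Magnitude: I_R1 = 0.008654 A
Part 3:
  I_R2 = (V_1 - V_2)/R2 = (8.654 - 0)/1000 = 0.008654 A
  P_R2 = I_R2² × R2 = (0.008654)² × 1000 = 0.07489 W
Part 4:
  Power in each resistor, P = (ΔV)²/R:
    P_R1 = (9 - 8.654)²/40 = 0.002996 W
    P_R2 = (8.654 - 0)²/1000 = 0.07489 W
  P_total = P_R1 + P_R2 = 0.07788 W

Final answers:
1. V_1 = 8.654 V
2. I_R1 = 0.008654 A
3. P_R2 = 0.07489 W
4. P_total = 0.07788 W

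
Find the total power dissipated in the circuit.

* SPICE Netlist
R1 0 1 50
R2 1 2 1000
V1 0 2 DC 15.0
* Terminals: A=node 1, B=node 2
Nodal analysis, taking node 2 as the 0 V reference.
Source V1 fixes V_0 = 15 V.
KCL at each unknown node (sum of currents leaving = 0; resistances in Ω):
  Node 1: (V_1 - 15)/50 + (V_1 - 0)/1000 = 0
Collecting terms: 0.021 × V_1 = 0.3  =>  V_1 = 14.29 V
Power in each resistor, P = (ΔV)²/R:
  P_R1 = (15 - 14.29)²/50 = 0.0102 W
  P_R2 = (14.29 - 0)²/1000 = 0.2041 W
P_total = P_R1 + P_R2 = 0.2143 W

Final answer: 0.2143 W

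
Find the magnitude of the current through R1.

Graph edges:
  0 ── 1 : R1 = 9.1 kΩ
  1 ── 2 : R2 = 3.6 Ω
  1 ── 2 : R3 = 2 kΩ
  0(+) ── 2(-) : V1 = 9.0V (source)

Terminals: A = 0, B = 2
Nodal analysis, taking node 2 as the 0 V reference.
Source V1 fixes V_0 = 9 V.
KCL at each unknown node (sum of currents leaving = 0; resistances in Ω):
  Node 1: (V_1 - 9)/9100 + (V_1 - 0)/3.6 + (V_1 - 0)/2000 = 0
Collecting terms: 0.2784 × V_1 = 0.000989  =>  V_1 = 0.003553 V
I_R1 = (V_0 - V_1)/R1 = (9 - 0.003553)/9100 = 0.0009886 A
|I_R1| = 0.0009886 A

Final answer: |I_R1| = 0.0009886 A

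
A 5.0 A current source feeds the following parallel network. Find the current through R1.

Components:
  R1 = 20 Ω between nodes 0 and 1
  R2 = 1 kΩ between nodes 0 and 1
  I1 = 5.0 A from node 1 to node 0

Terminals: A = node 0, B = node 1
All resistors sit directly between nodes 0 and 1, so they are in parallel and share one voltage V; the full source current 5 A splits among them.
1/R_par = 1/20 + 1/1000 = 0.051 S  =>  R_par = 19.61 Ω
V = I × R_par = 5 × 19.61 = 98.04 V
I_R1 = V/R1 = 98.04/20 = 4.902 A

Final answer: 4.902 A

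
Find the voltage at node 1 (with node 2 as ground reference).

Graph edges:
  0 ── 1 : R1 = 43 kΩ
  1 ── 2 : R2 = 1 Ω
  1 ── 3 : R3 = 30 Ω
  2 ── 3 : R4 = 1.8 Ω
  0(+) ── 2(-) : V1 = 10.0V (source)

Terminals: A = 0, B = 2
Nodal analysis, taking node 2 as the 0 V reference.
Source V1 fixes V_0 = 10 V.
KCL at each unknown node (sum of currents leaving = 0; resistances in Ω):
  Node 1: (V_1 - 10)/43000 + (V_1 - 0)/1 + (V_1 - V_3)/30 = 0
  Node 3: (V_3 - V_1)/30 + (V_3 - 0)/1.8 = 0
Collecting terms (coefficients in siemens):
  1.033·V_1 - 0.03333·V_3 = 0.0002326
  0.5889·V_3 - 0.03333·V_1 = 0
Determinant D = (1.033)(0.5889) - (-0.03333)(-0.03333) = 0.6074
V_1 = [(0.0002326)(0.5889) - (-0.03333)(0)]/D = 0.0002255 V
V_3 = [(1.033)(0) - (0.0002326)(-0.03333)]/D = 0.00001276 V
The requested potential is V_1 = 0.0002255 V.

Final answer: V_1 = 0.0002255 V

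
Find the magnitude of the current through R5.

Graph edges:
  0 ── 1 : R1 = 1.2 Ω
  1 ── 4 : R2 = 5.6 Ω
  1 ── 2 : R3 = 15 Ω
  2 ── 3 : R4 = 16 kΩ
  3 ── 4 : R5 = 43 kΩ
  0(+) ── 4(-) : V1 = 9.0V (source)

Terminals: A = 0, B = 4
Nodal analysis, taking node 4 as the 0 V reference.
Source V1 fixes V_0 = 9 V.
KCL at each unknown node (sum of currents leaving = 0; resistances in Ω):
  Node 1: (V_1 - 9)/1.2 + (V_1 - 0)/5.6 + (V_1 - V_2)/15 = 0
  Node 2: (V_2 - V_1)/15 + (V_2 - V_3)/16000 = 0
  Node 3: (V_3 - V_2)/16000 + (V_3 - 0)/43000 = 0
Collecting terms (coefficients in siemens):
  1.079·V_1 - 0.06667·V_2 = 7.5
  0.06673·V_2 - 0.06667·V_1 - 0.0000625·V_3 = 0
  0.00008576·V_3 - 0.0000625·V_2 = 0
Solving these 3 simultaneous equations (Gaussian elimination) gives:
  V_1 = 7.412 V, V_2 = 7.41 V, V_3 = 5.4 V
I_R5 = (V_3 - V_4)/R5 = (5.4 - 0)/43000 = 0.0001256 A
|I_R5| = 0.0001256 A

Final answer: |I_R5| = 0.0001256 A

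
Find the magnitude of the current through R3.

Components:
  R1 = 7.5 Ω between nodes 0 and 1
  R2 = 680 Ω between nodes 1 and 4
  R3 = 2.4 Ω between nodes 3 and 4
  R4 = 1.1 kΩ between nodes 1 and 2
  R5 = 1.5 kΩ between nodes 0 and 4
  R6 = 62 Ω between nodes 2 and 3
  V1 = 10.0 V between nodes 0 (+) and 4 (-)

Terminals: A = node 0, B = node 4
Nodal analysis, taking node 4 as the 0 V reference.
Source V1 fixes V_0 = 10 V.
KCL at each unknown node (sum of currents leaving = 0; resistances in Ω):
  Node 1: (V_1 - 10)/7.5 + (V_1 - 0)/680 + (V_1 - V_2)/1100 = 0
  Node 2: (V_2 - V_1)/1100 + (V_2 - V_3)/62 = 0
  Node 3: (V_3 - 0)/2.4 + (V_3 - V_2)/62 = 0
Collecting terms (coefficients in siemens):
  0.1357·V_1 - 0.0009091·V_2 = 1.333
  0.01704·V_2 - 0.0009091·V_1 - 0.01613·V_3 = 0
  0.4328·V_3 - 0.01613·V_2 = 0
Solving these 3 simultaneous equations (Gaussian elimination) gives:
  V_1 = 9.828 V, V_2 = 0.5436 V, V_3 = 0.02026 V
I_R3 = (V_3 - V_4)/R3 = (0.02026 - 0)/2.4 = 0.008441 A
|I_R3| = 0.008441 A

Final answer: |I_R3| = 0.008441 A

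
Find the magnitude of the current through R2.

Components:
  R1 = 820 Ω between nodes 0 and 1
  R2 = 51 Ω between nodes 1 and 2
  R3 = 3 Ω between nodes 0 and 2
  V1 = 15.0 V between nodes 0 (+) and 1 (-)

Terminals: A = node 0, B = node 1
Nodal analysis, taking node 1 as the 0 V reference.
Source V1 fixes V_0 = 15 V.
KCL at each unknown node (sum of currents leaving = 0; resistances in Ω):
  Node 2: (V_2 - 0)/51 + (V_2 - 15)/3 = 0
Collecting terms: 0.3529 × V_2 = 5  =>  V_2 = 14.17 V
I_R2 = (V_1 - V_2)/R2 = (0 - 14.17)/51 = -0.2778 A
|I_R2| = 0.2778 A

Final answer: |I_R2| = 0.2778 A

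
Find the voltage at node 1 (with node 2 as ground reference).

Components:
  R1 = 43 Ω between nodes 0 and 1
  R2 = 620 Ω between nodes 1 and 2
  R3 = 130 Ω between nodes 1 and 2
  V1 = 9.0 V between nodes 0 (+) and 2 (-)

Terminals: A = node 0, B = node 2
Nodal analysis, taking node 2 as the 0 V reference.
Source V1 fixes V_0 = 9 V.
KCL at each unknown node (sum of currents leaving = 0; resistances in Ω):
  Node 1: (V_1 - 9)/43 + (V_1 - 0)/620 + (V_1 - 0)/130 = 0
Collecting terms: 0.03256 × V_1 = 0.2093  =>  V_1 = 6.428 V
The requested potential is V_1 = 6.428 V.

Final answer: V_1 = 6.428 V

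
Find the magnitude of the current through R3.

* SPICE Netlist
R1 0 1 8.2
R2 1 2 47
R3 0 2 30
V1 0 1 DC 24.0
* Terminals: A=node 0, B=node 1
Nodal analysis, taking node 1 as the 0 V reference.
Source V1 fixes V_0 = 24 V.
KCL at each unknown node (sum of currents leaving = 0; resistances in Ω):
  Node 2: (V_2 - 0)/47 + (V_2 - 24)/30 = 0
Collecting terms: 0.05461 × V_2 = 0.8  =>  V_2 = 14.65 V
I_R3 = (V_0 - V_2)/R3 = (24 - 14.65)/30 = 0.3117 A
|I_R3| = 0.3117 A

Final answer: |I_R3| = 0.3117 A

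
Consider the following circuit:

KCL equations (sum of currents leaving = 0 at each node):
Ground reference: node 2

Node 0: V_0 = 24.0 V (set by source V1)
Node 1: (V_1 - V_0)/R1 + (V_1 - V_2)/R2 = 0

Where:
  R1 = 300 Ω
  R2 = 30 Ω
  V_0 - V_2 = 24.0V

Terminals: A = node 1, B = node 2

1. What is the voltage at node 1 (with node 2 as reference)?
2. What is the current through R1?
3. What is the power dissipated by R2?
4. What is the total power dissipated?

Nodal analysis, taking node 2 as the 0 V reference.
Source V1 fixes V_0 = 24 V.
KCL at each unknown node (sum of currents leaving = 0; resistances in Ω):
  Node 1: (V_1 - 24)/300 + (V_1 - 0)/30 = 0
Collecting terms: 0.03667 × V_1 = 0.08  =>  V_1 = 2.182 V
Part 1:
  Read off the nodal solution: V_1 = 2.182 V
Part 2:
  I_R1 = (V_0 - V_1)/R1 = (24 - 2.182)/300 = 0.07273 A
  Magnitude: I_R1 = 0.07273 A
Part 3:
  I_R2 = (V_1 - V_2)/R2 = (2.182 - 0)/30 = 0.07273 A
  P_R2 = I_R2² × R2 = (0.07273)² × 30 = 0.1587 W
Part 4:
  Power in each resistor, P = (ΔV)²/R:
    P_R1 = (24 - 2.182)²/300 = 1.587 W
    P_R2 = (2.182 - 0)²/30 = 0.1587 W
  P_total = P_R1 + P_R2 = 1.745 W

Final answers:
1. V_1 = 2.182 V
2. I_R1 = 0.07273 A
3. P_R2 = 0.1587 W
4. P_total = 1.745 W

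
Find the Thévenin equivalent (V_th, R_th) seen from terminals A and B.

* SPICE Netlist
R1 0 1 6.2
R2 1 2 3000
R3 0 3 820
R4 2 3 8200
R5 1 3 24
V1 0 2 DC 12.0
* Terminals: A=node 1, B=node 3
Step 1 — V_th is the open-circuit voltage V_A - V_B (nothing connected across the terminals).
Nodal analysis, taking node 2 as the 0 V reference.
Source V1 fixes V_0 = 12 V.
KCL at each unknown node (sum of currents leaving = 0; resistances in Ω):
  Node 1: (V_1 - 12)/6.2 + (V_1 - 0)/3000 + (V_1 - V_3)/24 = 0
  Node 3: (V_3 - 12)/820 + (V_3 - 0)/8200 + (V_3 - V_1)/24 = 0
Collecting terms (coefficients in siemens):
  0.2033·V_1 - 0.04167·V_3 = 1.935
  0.04301·V_3 - 0.04167·V_1 = 0.01463
Determinant D = (0.2033)(0.04301) - (-0.04167)(-0.04167) = 0.007007
V_1 = [(1.935)(0.04301) - (-0.04167)(0.01463)]/D = 11.97 V
V_3 = [(0.2033)(0.01463) - (1.935)(-0.04167)]/D = 11.93 V
V_th = V_1 - V_3 = 11.97 - 11.93 = 0.03299 V
Step 2 — R_th: zero the source — replace V1 by a short circuit (node 2 merges into node 0) — and find the resistance seen between A (node 1) and B (node 3).
Reduce the network between node 1 (A) and node 3 (B) by series/parallel combination:
  Rp1 = R1 ‖ R2 (parallel, both between nodes 0 and 1) = 1/(1/6.2 + 1/3000) = 6.187 Ω
  Rp2 = R3 ‖ R4 (parallel, both between nodes 0 and 3) = 1/(1/820 + 1/8200) = 745.5 Ω
  Rs1 = Rp1 + Rp2 (series, joined only at node 0) = 6.187 + 745.5 = 751.6 Ω
  Rp3 = R5 ‖ Rs1 (parallel, both between nodes 1 and 3) = 1/(1/24 + 1/751.6) = 23.26 Ω
R_th = 23.26 Ω

Final answer: V_th = 0.03299 V, R_th = 23.26 Ω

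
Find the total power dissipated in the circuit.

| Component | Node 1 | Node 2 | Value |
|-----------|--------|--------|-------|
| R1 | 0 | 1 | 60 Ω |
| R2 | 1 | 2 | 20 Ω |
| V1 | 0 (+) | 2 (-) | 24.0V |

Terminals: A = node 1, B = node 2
Nodal analysis, taking node 2 as the 0 V reference.
Source V1 fixes V_0 = 24 V.
KCL at each unknown node (sum of currents leaving = 0; resistances in Ω):
  Node 1: (V_1 - 24)/60 + (V_1 - 0)/20 = 0
Collecting terms: 0.06667 × V_1 = 0.4  =>  V_1 = 6 V
Power in each resistor, P = (ΔV)²/R:
  P_R1 = (24 - 6)²/60 = 5.4 W
  P_R2 = (6 - 0)²/20 = 1.8 W
P_total = P_R1 + P_R2 = 7.2 W

Final answer: 7.2 W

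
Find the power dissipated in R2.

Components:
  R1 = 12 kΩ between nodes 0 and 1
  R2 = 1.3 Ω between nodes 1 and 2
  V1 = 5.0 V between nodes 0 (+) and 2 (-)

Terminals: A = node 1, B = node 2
Nodal analysis, taking node 2 as the 0 V reference.
Source V1 fixes V_0 = 5 V.
KCL at each unknown node (sum of currents leaving = 0; resistances in Ω):
  Node 1: (V_1 - 5)/12000 + (V_1 - 0)/1.3 = 0
Collecting terms: 0.7693 × V_1 = 0.0004167  =>  V_1 = 0.0005416 V
I_R2 = (V_1 - V_2)/R2 = (0.0005416 - 0)/1.3 = 0.0004166 A
P_R2 = I_R2² × R2 = (0.0004166)² × 1.3 = 0.0000002256 W

Final answer: 2.256e-07 W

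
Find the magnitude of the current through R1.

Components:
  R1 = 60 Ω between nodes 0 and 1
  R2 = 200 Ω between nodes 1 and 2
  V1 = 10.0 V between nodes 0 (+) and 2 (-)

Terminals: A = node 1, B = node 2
Nodal analysis, taking node 2 as the 0 V reference.
Source V1 fixes V_0 = 10 V.
KCL at each unknown node (sum of currents leaving = 0; resistances in Ω):
  Node 1: (V_1 - 10)/60 + (V_1 - 0)/200 = 0
Collecting terms: 0.02167 × V_1 = 0.1667  =>  V_1 = 7.692 V
I_R1 = (V_0 - V_1)/R1 = (10 - 7.692)/60 = 0.03846 A
|I_R1| = 0.03846 A

Final answer: |I_R1| = 0.03846 A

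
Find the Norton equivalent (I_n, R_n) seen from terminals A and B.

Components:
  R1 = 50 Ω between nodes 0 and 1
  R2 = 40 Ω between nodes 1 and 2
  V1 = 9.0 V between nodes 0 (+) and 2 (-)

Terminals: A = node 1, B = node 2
Find the Thévenin equivalent first; then I_n = V_th/R_th and R_n = R_th.
Step 1 — V_th is the open-circuit voltage V_A - V_B (nothing connected across the terminals).
Nodal analysis, taking node 2 as the 0 V reference.
Source V1 fixes V_0 = 9 V.
KCL at each unknown node (sum of currents leaving = 0; resistances in Ω):
  Node 1: (V_1 - 9)/50 + (V_1 - 0)/40 = 0
Collecting terms: 0.045 × V_1 = 0.18  =>  V_1 = 4 V
V_th = V_1 - V_2 = 4 - 0 = 4 V
Step 2 — R_th: zero the source — replace V1 by a short circuit (node 2 merges into node 0) — and find the resistance seen between A (node 1) and B (node 0).
Reduce the network between node 1 (A) and node 0 (B) by series/parallel combination:
  Rp1 = R1 ‖ R2 (parallel, both between nodes 0 and 1) = 1/(1/50 + 1/40) = 22.22 Ω
R_th = 22.22 Ω
I_n = V_th/R_th = 4/22.22 = 0.18 A, and R_n = R_th = 22.22 Ω

Final answer: I_n = 0.18 A, R_n = 22.22 Ω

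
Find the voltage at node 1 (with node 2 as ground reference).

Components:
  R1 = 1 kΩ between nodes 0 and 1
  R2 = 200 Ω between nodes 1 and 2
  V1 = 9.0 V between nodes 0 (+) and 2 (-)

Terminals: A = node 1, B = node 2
Nodal analysis, taking node 2 as the 0 V reference.
Source V1 fixes V_0 = 9 V.
KCL at each unknown node (sum of currents leaving = 0; resistances in Ω):
  Node 1: (V_1 - 9)/1000 + (V_1 - 0)/200 = 0
Collecting terms: 0.006 × V_1 = 0.009  =>  V_1 = 1.5 V
The requested potential is V_1 = 1.5 V.

Final answer: V_1 = 1.5 V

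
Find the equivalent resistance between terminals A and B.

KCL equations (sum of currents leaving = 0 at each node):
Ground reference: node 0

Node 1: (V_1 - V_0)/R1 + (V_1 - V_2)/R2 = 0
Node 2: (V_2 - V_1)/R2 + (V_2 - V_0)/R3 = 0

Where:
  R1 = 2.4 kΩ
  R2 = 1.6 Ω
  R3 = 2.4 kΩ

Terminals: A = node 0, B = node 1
Reduce the network between node 0 (A) and node 1 (B) by series/parallel combination:
  Rs1 = R3 + R2 (series, joined only at node 2) = 2400 + 1.6 = 2402 Ω
  Rp1 = R1 ‖ Rs1 (parallel, both between nodes 0 and 1) = 1/(1/2400 + 1/2402) = 1200 Ω
R_eq = 1.2 kΩ

Final answer: 1.2 kΩ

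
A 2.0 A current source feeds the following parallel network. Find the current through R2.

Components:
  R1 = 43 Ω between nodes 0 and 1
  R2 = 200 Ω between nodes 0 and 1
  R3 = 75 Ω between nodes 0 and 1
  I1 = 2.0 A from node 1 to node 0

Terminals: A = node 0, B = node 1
All resistors sit directly between nodes 0 and 1, so they are in parallel and share one voltage V; the full source current 2 A splits among them.
1/R_par = 1/43 + 1/200 + 1/75 = 0.04159 S  =>  R_par = 24.04 Ω
V = I × R_par = 2 × 24.04 = 48.09 V
I_R2 = V/R2 = 48.09/200 = 0.2404 A

Final answer: 0.2404 A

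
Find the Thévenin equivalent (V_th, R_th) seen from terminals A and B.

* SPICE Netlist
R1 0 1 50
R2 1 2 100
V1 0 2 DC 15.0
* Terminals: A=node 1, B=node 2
Step 1 — V_th is the open-circuit voltage V_A - V_B (nothing connected across the terminals).
Nodal analysis, taking node 2 as the 0 V reference.
Source V1 fixes V_0 = 15 V.
KCL at each unknown node (sum of currents leaving = 0; resistances in Ω):
  Node 1: (V_1 - 15)/50 + (V_1 - 0)/100 = 0
Collecting terms: 0.03 × V_1 = 0.3  =>  V_1 = 10 V
V_th = V_1 - V_2 = 10 - 0 = 10 V
Step 2 — R_th: zero the source — replace V1 by a short circuit (node 2 merges into node 0) — and find the resistance seen between A (node 1) and B (node 0).
Reduce the network between node 1 (A) and node 0 (B) by series/parallel combination:
  Rp1 = R1 ‖ R2 (parallel, both between nodes 0 and 1) = 1/(1/50 + 1/100) = 33.33 Ω
R_th = 33.33 Ω

Final answer: V_th = 10 V, R_th = 33.33 Ω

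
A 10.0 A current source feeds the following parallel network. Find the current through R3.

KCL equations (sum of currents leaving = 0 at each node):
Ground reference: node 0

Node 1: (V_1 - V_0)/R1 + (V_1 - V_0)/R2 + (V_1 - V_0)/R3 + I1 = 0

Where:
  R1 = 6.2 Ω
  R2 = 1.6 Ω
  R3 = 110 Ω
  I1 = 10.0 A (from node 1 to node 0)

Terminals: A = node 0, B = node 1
All resistors sit directly between nodes 0 and 1, so they are in parallel and share one voltage V; the full source current 10 A splits among them.
1/R_par = 1/6.2 + 1/1.6 + 1/110 = 0.7954 S  =>  R_par = 1.257 Ω
V = I × R_par = 10 × 1.257 = 12.57 V
I_R3 = V/R3 = 12.57/110 = 0.1143 A

Final answer: 0.1143 A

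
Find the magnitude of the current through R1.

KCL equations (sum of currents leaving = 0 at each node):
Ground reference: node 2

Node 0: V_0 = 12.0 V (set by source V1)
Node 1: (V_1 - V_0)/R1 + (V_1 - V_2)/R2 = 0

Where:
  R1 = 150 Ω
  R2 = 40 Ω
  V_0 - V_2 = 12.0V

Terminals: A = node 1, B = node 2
Nodal analysis, taking node 2 as the 0 V reference.
Source V1 fixes V_0 = 12 V.
KCL at each unknown node (sum of currents leaving = 0; resistances in Ω):
  Node 1: (V_1 - 12)/150 + (V_1 - 0)/40 = 0
Collecting terms: 0.03167 × V_1 = 0.08  =>  V_1 = 2.526 V
I_R1 = (V_0 - V_1)/R1 = (12 - 2.526)/150 = 0.06316 A
|I_R1| = 0.06316 A

Final answer: |I_R1| = 0.06316 A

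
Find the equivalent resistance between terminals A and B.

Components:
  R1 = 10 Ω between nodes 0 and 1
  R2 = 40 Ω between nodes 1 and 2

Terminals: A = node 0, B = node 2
Reduce the network between node 0 (A) and node 2 (B) by series/parallel combination:
  Rs1 = R1 + R2 (series, joined only at node 1) = 10 + 40 = 50 Ω
R_eq = 50 Ω

Final answer: 50 Ω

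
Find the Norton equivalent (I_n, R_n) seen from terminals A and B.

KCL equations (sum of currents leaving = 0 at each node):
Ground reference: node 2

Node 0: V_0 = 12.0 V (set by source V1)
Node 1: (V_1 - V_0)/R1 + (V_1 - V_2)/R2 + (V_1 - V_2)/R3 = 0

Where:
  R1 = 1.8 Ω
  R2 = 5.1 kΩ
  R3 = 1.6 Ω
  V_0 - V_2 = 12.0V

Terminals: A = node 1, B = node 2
Find the Thévenin equivalent first; then I_n = V_th/R_th and R_n = R_th.
Step 1 — V_th is the open-circuit voltage V_A - V_B (nothing connected across the terminals).
Nodal analysis, taking node 2 as the 0 V reference.
Source V1 fixes V_0 = 12 V.
KCL at each unknown node (sum of currents leaving = 0; resistances in Ω):
  Node 1: (V_1 - 12)/1.8 + (V_1 - 0)/5100 + (V_1 - 0)/1.6 = 0
Collecting terms: 1.181 × V_1 = 6.667  =>  V_1 = 5.646 V
V_th = V_1 - V_2 = 5.646 - 0 = 5.646 V
Step 2 — R_th: zero the source — replace V1 by a short circuit (node 2 merges into node 0) — and find the resistance seen between A (node 1) and B (node 0).
Reduce the network between node 1 (A) and node 0 (B) by series/parallel combination:
  Rp1 = R1 ‖ R2 ‖ R3 (parallel, all between nodes 0 and 1) = 1/(1/1.8 + 1/5100 + 1/1.6) = 0.8469 Ω
R_th = 0.8469 Ω
I_n = V_th/R_th = 5.646/0.8469 = 6.667 A, and R_n = R_th = 0.8469 Ω

Final answer: I_n = 6.667 A, R_n = 0.8469 Ω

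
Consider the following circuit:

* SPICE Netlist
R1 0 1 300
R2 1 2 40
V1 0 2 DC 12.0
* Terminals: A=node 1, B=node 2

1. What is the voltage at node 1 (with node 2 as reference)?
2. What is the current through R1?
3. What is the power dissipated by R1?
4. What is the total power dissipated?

Nodal analysis, taking node 2 as the 0 V reference.
Source V1 fixes V_0 = 12 V.
KCL at each unknown node (sum of currents leaving = 0; resistances in Ω):
  Node 1: (V_1 - 12)/300 + (V_1 - 0)/40 = 0
Collecting terms: 0.02833 × V_1 = 0.04  =>  V_1 = 1.412 V
Part 1:
  Read off the nodal solution: V_1 = 1.412 V
Part 2:
  I_R1 = (V_0 - V_1)/R1 = (12 - 1.412)/300 = 0.03529 A
  Magnitude: I_R1 = 0.03529 A
Part 3:
  I_R1 = (V_0 - V_1)/R1 = (12 - 1.412)/300 = 0.03529 A
  P_R1 = I_R1² × R1 = (0.03529)² × 300 = 0.3737 W
Part 4:
  Power in each resistor, P = (ΔV)²/R:
    P_R1 = (12 - 1.412)²/300 = 0.3737 W
    P_R2 = (1.412 - 0)²/40 = 0.04983 W
  P_total = P_R1 + P_R2 = 0.4235 W

Final answers:
1. V_1 = 1.412 V
2. I_R1 = 0.03529 A
3. P_R1 = 0.3737 W
4. P_total = 0.4235 W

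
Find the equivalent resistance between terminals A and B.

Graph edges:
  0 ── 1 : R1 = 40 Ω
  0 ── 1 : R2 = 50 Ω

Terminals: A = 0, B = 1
Reduce the network between node 0 (A) and node 1 (B) by series/parallel combination:
  Rp1 = R1 ‖ R2 (parallel, both between nodes 0 and 1) = 1/(1/40 + 1/50) = 22.22 Ω
R_eq = 22.22 Ω

Final answer: 22.22 Ω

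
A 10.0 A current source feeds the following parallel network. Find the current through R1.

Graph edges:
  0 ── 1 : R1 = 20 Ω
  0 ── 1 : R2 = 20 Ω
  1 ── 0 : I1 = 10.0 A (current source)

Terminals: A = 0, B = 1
All resistors sit directly between nodes 0 and 1, so they are in parallel and share one voltage V; the full source current 10 A splits among them.
1/R_par = 1/20 + 1/20 = 0.1 S  =>  R_par = 10 Ω
V = I × R_par = 10 × 10 = 100 V
I_R1 = V/R1 = 100/20 = 5 A

Final answer: 5 A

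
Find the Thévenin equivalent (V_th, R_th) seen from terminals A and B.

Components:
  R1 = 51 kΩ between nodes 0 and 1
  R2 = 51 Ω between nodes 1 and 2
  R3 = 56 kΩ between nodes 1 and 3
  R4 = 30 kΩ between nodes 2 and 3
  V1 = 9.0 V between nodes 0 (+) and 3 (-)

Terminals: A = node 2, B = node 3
Step 1 — V_th is the open-circuit voltage V_A - V_B (nothing connected across the terminals).
Nodal analysis, taking node 3 as the 0 V reference.
Source V1 fixes V_0 = 9 V.
KCL at each unknown node (sum of currents leaving = 0; resistances in Ω):
  Node 1: (V_1 - 9)/51000 + (V_1 - V_2)/51 + (V_1 - 0)/56000 = 0
  Node 2: (V_2 - V_1)/51 + (V_2 - 0)/30000 = 0
Collecting terms (coefficients in siemens):
  0.01965·V_1 - 0.01961·V_2 = 0.0001765
  0.01964·V_2 - 0.01961·V_1 = 0
Determinant D = (0.01965)(0.01964) - (-0.01961)(-0.01961) = 0.000001389
V_1 = [(0.0001765)(0.01964) - (-0.01961)(0)]/D = 2.495 V
V_2 = [(0.01965)(0) - (0.0001765)(-0.01961)]/D = 2.49 V
V_th = V_2 - V_3 = 2.49 - 0 = 2.49 V
Step 2 — R_th: zero the source — replace V1 by a short circuit (node 3 merges into node 0) — and find the resistance seen between A (node 2) and B (node 0).
Reduce the network between node 2 (A) and node 0 (B) by series/parallel combination:
  Rp1 = R1 ‖ R3 (parallel, both between nodes 0 and 1) = 1/(1/51000 + 1/56000) = 26690 Ω
  Rs1 = R2 + Rp1 (series, joined only at node 1) = 51 + 26690 = 26740 Ω
  Rp2 = R4 ‖ Rs1 (parallel, both between nodes 0 and 2) = 1/(1/30000 + 1/26740) = 14140 Ω
R_th = 14.14 kΩ

Final answer: V_th = 2.49 V, R_th = 14.14 kΩ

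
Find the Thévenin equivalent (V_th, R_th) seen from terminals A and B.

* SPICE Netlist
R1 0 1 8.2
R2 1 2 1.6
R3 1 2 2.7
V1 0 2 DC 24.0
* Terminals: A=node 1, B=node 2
Step 1 — V_th is the open-circuit voltage V_A - V_B (nothing connected across the terminals).
Nodal analysis, taking node 2 as the 0 V reference.
Source V1 fixes V_0 = 24 V.
KCL at each unknown node (sum of currents leaving = 0; resistances in Ω):
  Node 1: (V_1 - 24)/8.2 + (V_1 - 0)/1.6 + (V_1 - 0)/2.7 = 0
Collecting terms: 1.117 × V_1 = 2.927  =>  V_1 = 2.62 V
V_th = V_1 - V_2 = 2.62 - 0 = 2.62 V
Step 2 — R_th: zero the source — replace V1 by a short circuit (node 2 merges into node 0) — and find the resistance seen between A (node 1) and B (node 0).
Reduce the network between node 1 (A) and node 0 (B) by series/parallel combination:
  Rp1 = R1 ‖ R2 ‖ R3 (parallel, all between nodes 0 and 1) = 1/(1/8.2 + 1/1.6 + 1/2.7) = 0.895 Ω
R_th = 0.895 Ω

Final answer: V_th = 2.62 V, R_th = 0.895 Ω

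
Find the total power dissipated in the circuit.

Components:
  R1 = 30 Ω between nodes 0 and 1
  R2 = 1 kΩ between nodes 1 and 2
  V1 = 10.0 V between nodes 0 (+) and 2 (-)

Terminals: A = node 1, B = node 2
Nodal analysis, taking node 2 as the 0 V reference.
Source V1 fixes V_0 = 10 V.
KCL at each unknown node (sum of currents leaving = 0; resistances in Ω):
  Node 1: (V_1 - 10)/30 + (V_1 - 0)/1000 = 0
Collecting terms: 0.03433 × V_1 = 0.3333  =>  V_1 = 9.709 V
Power in each resistor, P = (ΔV)²/R:
  P_R1 = (10 - 9.709)²/30 = 0.002828 W
  P_R2 = (9.709 - 0)²/1000 = 0.09426 W
P_total = P_R1 + P_R2 = 0.09709 W

Final answer: 0.09709 W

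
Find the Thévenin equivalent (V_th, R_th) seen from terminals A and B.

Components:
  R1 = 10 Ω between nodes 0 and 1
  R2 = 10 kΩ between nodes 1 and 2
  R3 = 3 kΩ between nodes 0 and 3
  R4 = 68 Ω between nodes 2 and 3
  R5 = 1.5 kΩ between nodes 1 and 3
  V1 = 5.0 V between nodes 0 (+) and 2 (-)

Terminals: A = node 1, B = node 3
Step 1 — V_th is the open-circuit voltage V_A - V_B (nothing connected across the terminals).
Nodal analysis, taking node 2 as the 0 V reference.
Source V1 fixes V_0 = 5 V.
KCL at each unknown node (sum of currents leaving = 0; resistances in Ω):
  Node 1: (V_1 - 5)/10 + (V_1 - 0)/10000 + (V_1 - V_3)/1500 = 0
  Node 3: (V_3 - 5)/3000 + (V_3 - 0)/68 + (V_3 - V_1)/1500 = 0
Collecting terms (coefficients in siemens):
  0.1008·V_1 - 0.0006667·V_3 = 0.5
  0.01571·V_3 - 0.0006667·V_1 = 0.001667
Determinant D = (0.1008)(0.01571) - (-0.0006667)(-0.0006667) = 0.001582
V_1 = [(0.5)(0.01571) - (-0.0006667)(0.001667)]/D = 4.964 V
V_3 = [(0.1008)(0.001667) - (0.5)(-0.0006667)]/D = 0.3168 V
V_th = V_1 - V_3 = 4.964 - 0.3168 = 4.647 V
Step 2 — R_th: zero the source — replace V1 by a short circuit (node 2 merges into node 0) — and find the resistance seen between A (node 1) and B (node 3).
Reduce the network between node 1 (A) and node 3 (B) by series/parallel combination:
  Rp1 = R1 ‖ R2 (parallel, both between nodes 0 and 1) = 1/(1/10 + 1/10000) = 9.99 Ω
  Rp2 = R3 ‖ R4 (parallel, both between nodes 0 and 3) = 1/(1/3000 + 1/68) = 66.49 Ω
  Rs1 = Rp1 + Rp2 (series, joined only at node 0) = 9.99 + 66.49 = 76.48 Ω
  Rp3 = R5 ‖ Rs1 (parallel, both between nodes 1 and 3) = 1/(1/1500 + 1/76.48) = 72.77 Ω
R_th = 72.77 Ω

Final answer: V_th = 4.647 V, R_th = 72.77 Ω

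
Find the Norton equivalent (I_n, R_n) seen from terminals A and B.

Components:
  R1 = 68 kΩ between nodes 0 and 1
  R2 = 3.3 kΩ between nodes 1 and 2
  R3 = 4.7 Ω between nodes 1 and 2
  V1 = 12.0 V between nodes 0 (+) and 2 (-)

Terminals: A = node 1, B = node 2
Find the Thévenin equivalent first; then I_n = V_th/R_th and R_n = R_th.
Step 1 — V_th is the open-circuit voltage V_A - V_B (nothing connected across the terminals).
Nodal analysis, taking node 2 as the 0 V reference.
Source V1 fixes V_0 = 12 V.
KCL at each unknown node (sum of currents leaving = 0; resistances in Ω):
  Node 1: (V_1 - 12)/68000 + (V_1 - 0)/3300 + (V_1 - 0)/4.7 = 0
Collecting terms: 0.2131 × V_1 = 0.0001765  =>  V_1 = 0.0008282 V
V_th = V_1 - V_2 = 0.0008282 - 0 = 0.0008282 V
Step 2 — R_th: zero the source — replace V1 by a short circuit (node 2 merges into node 0) — and find the resistance seen between A (node 1) and B (node 0).
Reduce the network between node 1 (A) and node 0 (B) by series/parallel combination:
  Rp1 = R1 ‖ R2 ‖ R3 (parallel, all between nodes 0 and 1) = 1/(1/68000 + 1/3300 + 1/4.7) = 4.693 Ω
R_th = 4.693 Ω
I_n = V_th/R_th = 0.0008282/4.693 = 0.0001765 A, and R_n = R_th = 4.693 Ω

Final answer: I_n = 0.0001765 A, R_n = 4.693 Ω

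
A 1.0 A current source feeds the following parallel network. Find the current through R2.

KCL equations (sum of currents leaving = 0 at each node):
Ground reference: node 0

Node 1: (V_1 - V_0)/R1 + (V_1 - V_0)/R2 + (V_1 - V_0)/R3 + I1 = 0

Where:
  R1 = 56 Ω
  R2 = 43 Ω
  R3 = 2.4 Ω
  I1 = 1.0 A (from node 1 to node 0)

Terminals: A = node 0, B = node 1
All resistors sit directly between nodes 0 and 1, so they are in parallel and share one voltage V; the full source current 1 A splits among them.
1/R_par = 1/56 + 1/43 + 1/2.4 = 0.4578 S  =>  R_par = 2.184 Ω
V = I × R_par = 1 × 2.184 = 2.184 V
I_R2 = V/R2 = 2.184/43 = 0.0508 A

Final answer: 0.0508 A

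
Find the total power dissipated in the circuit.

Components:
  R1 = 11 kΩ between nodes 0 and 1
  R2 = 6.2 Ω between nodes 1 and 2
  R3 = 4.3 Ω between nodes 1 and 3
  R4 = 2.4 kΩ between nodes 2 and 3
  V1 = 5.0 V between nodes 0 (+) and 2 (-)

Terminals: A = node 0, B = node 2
Nodal analysis, taking node 2 as the 0 V reference.
Source V1 fixes V_0 = 5 V.
KCL at each unknown node (sum of currents leaving = 0; resistances in Ω):
  Node 1: (V_1 - 5)/11000 + (V_1 - 0)/6.2 + (V_1 - V_3)/4.3 = 0
  Node 3: (V_3 - V_1)/4.3 + (V_3 - 0)/2400 = 0
Collecting terms (coefficients in siemens):
  0.3939·V_1 - 0.2326·V_3 = 0.0004545
  0.233·V_3 - 0.2326·V_1 = 0
Determinant D = (0.3939)(0.233) - (-0.2326)(-0.2326) = 0.03769
V_1 = [(0.0004545)(0.233) - (-0.2326)(0)]/D = 0.002809 V
V_3 = [(0.3939)(0) - (0.0004545)(-0.2326)]/D = 0.002804 V
Power in each resistor, P = (ΔV)²/R:
  P_R1 = (5 - 0.002809)²/11000 = 0.00227 W
  P_R2 = (0.002809 - 0)²/6.2 = 0.000001273 W
  P_R3 = (0.002809 - 0.002804)²/4.3 = 0.000000000005871 W
  P_R4 = (0 - 0.002804)²/2400 = 0.000000003277 W
P_total = P_R1 + P_R2 + P_R3 + P_R4 = 0.002271 W

Final answer: 0.002271 W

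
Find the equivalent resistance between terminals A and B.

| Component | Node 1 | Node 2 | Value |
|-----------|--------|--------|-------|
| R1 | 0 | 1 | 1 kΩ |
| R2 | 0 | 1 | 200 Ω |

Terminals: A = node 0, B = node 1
Reduce the network between node 0 (A) and node 1 (B) by series/parallel combination:
  Rp1 = R1 ‖ R2 (parallel, both between nodes 0 and 1) = 1/(1/1000 + 1/200) = 166.7 Ω
R_eq = 166.7 Ω

Final answer: 166.7 Ω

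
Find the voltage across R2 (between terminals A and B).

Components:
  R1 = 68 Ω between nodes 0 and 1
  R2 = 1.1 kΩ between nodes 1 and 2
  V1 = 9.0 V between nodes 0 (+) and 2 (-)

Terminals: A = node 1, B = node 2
R1 and R2 are in series across V1 (node 0 → node 1 → node 2), and the output A–B is taken across R2, so this is a voltage divider.
Series current: I = V1/(R1 + R2) = 9/(68 + 1100) = 9/1168 = 0.007705 A
V_R2 = I × R2 = V1 × R2/(R1 + R2) = 9 × 1100/1168 = 8.476 V

Final answer: 8.476 V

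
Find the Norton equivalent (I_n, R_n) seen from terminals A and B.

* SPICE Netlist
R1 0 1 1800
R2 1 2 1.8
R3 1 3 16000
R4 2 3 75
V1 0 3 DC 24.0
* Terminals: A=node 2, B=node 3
Find the Thévenin equivalent first; then I_n = V_th/R_th and R_n = R_th.
Step 1 — V_th is the open-circuit voltage V_A - V_B (nothing connected across the terminals).
Nodal analysis, taking node 3 as the 0 V reference.
Source V1 fixes V_0 = 24 V.
KCL at each unknown node (sum of currents leaving = 0; resistances in Ω):
  Node 1: (V_1 - 24)/1800 + (V_1 - V_2)/1.8 + (V_1 - 0)/16000 = 0
  Node 2: (V_2 - V_1)/1.8 + (V_2 - 0)/75 = 0
Collecting terms (coefficients in siemens):
  0.5562·V_1 - 0.5556·V_2 = 0.01333
  0.5689·V_2 - 0.5556·V_1 = 0
Determinant D = (0.5562)(0.5689) - (-0.5556)(-0.5556) = 0.007759
V_1 = [(0.01333)(0.5689) - (-0.5556)(0)]/D = 0.9776 V
V_2 = [(0.5562)(0) - (0.01333)(-0.5556)]/D = 0.9547 V
V_th = V_2 - V_3 = 0.9547 - 0 = 0.9547 V
Step 2 — R_th: zero the source — replace V1 by a short circuit (node 3 merges into node 0) — and find the resistance seen between A (node 2) and B (node 0).
Reduce the network between node 2 (A) and node 0 (B) by series/parallel combination:
  Rp1 = R1 ‖ R3 (parallel, both between nodes 0 and 1) = 1/(1/1800 + 1/16000) = 1618 Ω
  Rs1 = R2 + Rp1 (series, joined only at node 1) = 1.8 + 1618 = 1620 Ω
  Rp2 = R4 ‖ Rs1 (parallel, both between nodes 0 and 2) = 1/(1/75 + 1/1620) = 71.68 Ω
R_th = 71.68 Ω
I_n = V_th/R_th = 0.9547/71.68 = 0.01332 A, and R_n = R_th = 71.68 Ω

Final answer: I_n = 0.01332 A, R_n = 71.68 Ω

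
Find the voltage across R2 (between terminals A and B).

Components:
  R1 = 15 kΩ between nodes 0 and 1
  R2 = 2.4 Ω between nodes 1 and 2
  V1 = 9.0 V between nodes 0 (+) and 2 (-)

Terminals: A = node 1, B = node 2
R1 and R2 are in series across V1 (node 0 → node 1 → node 2), and the output A–B is taken across R2, so this is a voltage divider.
Series current: I = V1/(R1 + R2) = 9/(15000 + 2.4) = 9/15000 = 0.0005999 A
V_R2 = I × R2 = V1 × R2/(R1 + R2) = 9 × 2.4/15000 = 0.00144 V

Final answer: 0.00144 V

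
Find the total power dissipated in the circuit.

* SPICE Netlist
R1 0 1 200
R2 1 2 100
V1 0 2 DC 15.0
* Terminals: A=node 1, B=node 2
Nodal analysis, taking node 2 as the 0 V reference.
Source V1 fixes V_0 = 15 V.
KCL at each unknown node (sum of currents leaving = 0; resistances in Ω):
  Node 1: (V_1 - 15)/200 + (V_1 - 0)/100 = 0
Collecting terms: 0.015 × V_1 = 0.075  =>  V_1 = 5 V
Power in each resistor, P = (ΔV)²/R:
  P_R1 = (15 - 5)²/200 = 0.5 W
  P_R2 = (5 - 0)²/100 = 0.25 W
P_total = P_R1 + P_R2 = 0.75 W

Final answer: 0.75 W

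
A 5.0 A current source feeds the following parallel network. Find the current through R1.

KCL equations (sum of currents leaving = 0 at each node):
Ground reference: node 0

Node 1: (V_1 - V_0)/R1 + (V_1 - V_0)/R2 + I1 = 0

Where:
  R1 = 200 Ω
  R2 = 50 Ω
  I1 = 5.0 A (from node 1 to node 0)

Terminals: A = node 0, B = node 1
All resistors sit directly between nodes 0 and 1, so they are in parallel and share one voltage V; the full source current 5 A splits among them.
1/R_par = 1/200 + 1/50 = 0.025 S  =>  R_par = 40 Ω
V = I × R_par = 5 × 40 = 200 V
I_R1 = V/R1 = 200/200 = 1 A

Final answer: 1 A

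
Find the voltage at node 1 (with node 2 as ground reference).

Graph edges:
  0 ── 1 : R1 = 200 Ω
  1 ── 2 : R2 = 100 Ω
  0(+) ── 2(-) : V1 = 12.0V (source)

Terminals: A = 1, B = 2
Nodal analysis, taking node 2 as the 0 V reference.
Source V1 fixes V_0 = 12 V.
KCL at each unknown node (sum of currents leaving = 0; resistances in Ω):
  Node 1: (V_1 - 12)/200 + (V_1 - 0)/100 = 0
Collecting terms: 0.015 × V_1 = 0.06  =>  V_1 = 4 V
The requested potential is V_1 = 4 V.

Final answer: V_1 = 4 V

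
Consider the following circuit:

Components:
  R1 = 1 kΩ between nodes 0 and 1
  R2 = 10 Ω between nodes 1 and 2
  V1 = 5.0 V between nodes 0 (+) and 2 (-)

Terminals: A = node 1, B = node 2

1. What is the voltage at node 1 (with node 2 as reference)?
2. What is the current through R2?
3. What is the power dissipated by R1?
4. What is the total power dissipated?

Nodal analysis, taking node 2 as the 0 V reference.
Source V1 fixes V_0 = 5 V.
KCL at each unknown node (sum of currents leaving = 0; resistances in Ω):
  Node 1: (V_1 - 5)/1000 + (V_1 - 0)/10 = 0
Collecting terms: 0.101 × V_1 = 0.005  =>  V_1 = 0.0495 V
Part 1:
  Read off the nodal solution: V_1 = 0.0495 V
Part 2:
  I_R2 = (V_1 - V_2)/R2 = (0.0495 - 0)/10 = 0.00495 A
  Magnitude: I_R2 = 0.00495 A
Part 3:
  I_R1 = (V_0 - V_1)/R1 = (5 - 0.0495)/1000 = 0.00495 A
  P_R1 = I_R1² × R1 = (0.00495)² × 1000 = 0.02451 W
Part 4:
  Power in each resistor, P = (ΔV)²/R:
    P_R1 = (5 - 0.0495)²/1000 = 0.02451 W
    P_R2 = (0.0495 - 0)²/10 = 0.0002451 W
  P_total = P_R1 + P_R2 = 0.02475 W

Final answers:
1. V_1 = 0.0495 V
2. I_R2 = 0.00495 A
3. P_R1 = 0.02451 W
4. P_total = 0.02475 W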